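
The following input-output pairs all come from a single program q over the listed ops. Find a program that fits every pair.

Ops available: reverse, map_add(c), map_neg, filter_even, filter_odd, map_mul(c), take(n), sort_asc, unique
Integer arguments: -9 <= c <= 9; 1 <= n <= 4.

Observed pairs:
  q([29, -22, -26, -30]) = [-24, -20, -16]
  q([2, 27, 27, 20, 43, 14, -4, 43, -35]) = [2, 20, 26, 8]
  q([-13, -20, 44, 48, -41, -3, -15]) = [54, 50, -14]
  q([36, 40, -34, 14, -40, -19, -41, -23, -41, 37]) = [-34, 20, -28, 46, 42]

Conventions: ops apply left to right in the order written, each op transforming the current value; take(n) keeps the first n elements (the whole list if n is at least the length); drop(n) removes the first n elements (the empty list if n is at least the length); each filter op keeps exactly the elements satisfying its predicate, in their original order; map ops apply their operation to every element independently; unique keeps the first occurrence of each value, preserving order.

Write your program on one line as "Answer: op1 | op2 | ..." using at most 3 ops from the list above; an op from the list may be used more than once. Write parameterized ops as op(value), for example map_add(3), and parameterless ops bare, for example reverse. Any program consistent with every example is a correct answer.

reverse | map_add(6) | filter_even

Check, running the answer program on each example:
  [29, -22, -26, -30] -> [-30, -26, -22, 29] -> [-24, -20, -16, 35] -> [-24, -20, -16]
  [2, 27, 27, 20, 43, 14, -4, 43, -35] -> [-35, 43, -4, 14, 43, 20, 27, 27, 2] -> [-29, 49, 2, 20, 49, 26, 33, 33, 8] -> [2, 20, 26, 8]
  [-13, -20, 44, 48, -41, -3, -15] -> [-15, -3, -41, 48, 44, -20, -13] -> [-9, 3, -35, 54, 50, -14, -7] -> [54, 50, -14]
  [36, 40, -34, 14, -40, -19, -41, -23, -41, 37] -> [37, -41, -23, -41, -19, -40, 14, -34, 40, 36] -> [43, -35, -17, -35, -13, -34, 20, -28, 46, 42] -> [-34, 20, -28, 46, 42]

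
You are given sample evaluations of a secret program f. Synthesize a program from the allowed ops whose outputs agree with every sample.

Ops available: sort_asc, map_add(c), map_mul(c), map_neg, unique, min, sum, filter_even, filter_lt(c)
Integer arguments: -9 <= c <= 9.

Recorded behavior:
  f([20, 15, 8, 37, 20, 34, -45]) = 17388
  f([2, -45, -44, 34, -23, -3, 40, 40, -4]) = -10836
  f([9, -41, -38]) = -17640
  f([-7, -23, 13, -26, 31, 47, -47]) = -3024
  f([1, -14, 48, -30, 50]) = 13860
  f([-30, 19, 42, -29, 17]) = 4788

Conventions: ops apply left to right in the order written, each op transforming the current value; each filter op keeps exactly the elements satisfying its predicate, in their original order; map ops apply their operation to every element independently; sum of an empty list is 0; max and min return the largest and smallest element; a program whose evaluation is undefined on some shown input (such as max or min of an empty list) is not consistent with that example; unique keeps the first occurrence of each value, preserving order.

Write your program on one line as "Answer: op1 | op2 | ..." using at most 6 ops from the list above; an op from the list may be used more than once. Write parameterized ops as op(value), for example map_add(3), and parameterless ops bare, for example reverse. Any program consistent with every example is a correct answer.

map_mul(7) | unique | map_mul(9) | map_mul(4) | sum

Check, running the answer program on each example:
  [20, 15, 8, 37, 20, 34, -45] -> [140, 105, 56, 259, 140, 238, -315] -> [140, 105, 56, 259, 238, -315] -> [1260, 945, 504, 2331, 2142, -2835] -> [5040, 3780, 2016, 9324, 8568, -11340] -> 17388
  [2, -45, -44, 34, -23, -3, 40, 40, -4] -> [14, -315, -308, 238, -161, -21, 280, 280, -28] -> [14, -315, -308, 238, -161, -21, 280, -28] -> [126, -2835, -2772, 2142, -1449, -189, 2520, -252] -> [504, -11340, -11088, 8568, -5796, -756, 10080, -1008] -> -10836
  [9, -41, -38] -> [63, -287, -266] -> [63, -287, -266] -> [567, -2583, -2394] -> [2268, -10332, -9576] -> -17640
  [-7, -23, 13, -26, 31, 47, -47] -> [-49, -161, 91, -182, 217, 329, -329] -> [-49, -161, 91, -182, 217, 329, -329] -> [-441, -1449, 819, -1638, 1953, 2961, -2961] -> [-1764, -5796, 3276, -6552, 7812, 11844, -11844] -> -3024
  [1, -14, 48, -30, 50] -> [7, -98, 336, -210, 350] -> [7, -98, 336, -210, 350] -> [63, -882, 3024, -1890, 3150] -> [252, -3528, 12096, -7560, 12600] -> 13860
  [-30, 19, 42, -29, 17] -> [-210, 133, 294, -203, 119] -> [-210, 133, 294, -203, 119] -> [-1890, 1197, 2646, -1827, 1071] -> [-7560, 4788, 10584, -7308, 4284] -> 4788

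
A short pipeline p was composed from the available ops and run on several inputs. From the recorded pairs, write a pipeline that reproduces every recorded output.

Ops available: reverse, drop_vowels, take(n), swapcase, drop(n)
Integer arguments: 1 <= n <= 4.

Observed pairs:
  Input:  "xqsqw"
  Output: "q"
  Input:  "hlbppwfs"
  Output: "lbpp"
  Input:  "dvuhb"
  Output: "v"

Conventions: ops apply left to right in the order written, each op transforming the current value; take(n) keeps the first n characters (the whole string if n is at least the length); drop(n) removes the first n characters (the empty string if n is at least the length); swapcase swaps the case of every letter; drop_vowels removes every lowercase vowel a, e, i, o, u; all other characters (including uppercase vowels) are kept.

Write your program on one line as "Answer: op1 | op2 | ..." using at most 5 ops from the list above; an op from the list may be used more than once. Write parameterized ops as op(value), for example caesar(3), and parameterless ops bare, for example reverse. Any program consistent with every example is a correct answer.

drop(1) | reverse | drop(3) | reverse

Check, running the answer program on each example:
  "xqsqw" -> "qsqw" -> "wqsq" -> "q" -> "q"
  "hlbppwfs" -> "lbppwfs" -> "sfwppbl" -> "ppbl" -> "lbpp"
  "dvuhb" -> "vuhb" -> "bhuv" -> "v" -> "v"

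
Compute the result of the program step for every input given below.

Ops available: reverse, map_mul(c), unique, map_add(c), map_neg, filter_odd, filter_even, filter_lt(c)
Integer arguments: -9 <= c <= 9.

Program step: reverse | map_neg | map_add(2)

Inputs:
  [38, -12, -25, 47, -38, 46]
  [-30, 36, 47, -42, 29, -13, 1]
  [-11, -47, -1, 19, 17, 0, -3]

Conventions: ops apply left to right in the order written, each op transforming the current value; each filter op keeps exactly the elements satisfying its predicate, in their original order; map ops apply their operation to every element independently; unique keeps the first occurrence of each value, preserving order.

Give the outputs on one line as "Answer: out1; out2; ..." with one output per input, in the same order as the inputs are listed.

Execution, op by op:
  [38, -12, -25, 47, -38, 46] -> [46, -38, 47, -25, -12, 38] -> [-46, 38, -47, 25, 12, -38] -> [-44, 40, -45, 27, 14, -36]
  [-30, 36, 47, -42, 29, -13, 1] -> [1, -13, 29, -42, 47, 36, -30] -> [-1, 13, -29, 42, -47, -36, 30] -> [1, 15, -27, 44, -45, -34, 32]
  [-11, -47, -1, 19, 17, 0, -3] -> [-3, 0, 17, 19, -1, -47, -11] -> [3, 0, -17, -19, 1, 47, 11] -> [5, 2, -15, -17, 3, 49, 13]

[-44, 40, -45, 27, 14, -36]; [1, 15, -27, 44, -45, -34, 32]; [5, 2, -15, -17, 3, 49, 13]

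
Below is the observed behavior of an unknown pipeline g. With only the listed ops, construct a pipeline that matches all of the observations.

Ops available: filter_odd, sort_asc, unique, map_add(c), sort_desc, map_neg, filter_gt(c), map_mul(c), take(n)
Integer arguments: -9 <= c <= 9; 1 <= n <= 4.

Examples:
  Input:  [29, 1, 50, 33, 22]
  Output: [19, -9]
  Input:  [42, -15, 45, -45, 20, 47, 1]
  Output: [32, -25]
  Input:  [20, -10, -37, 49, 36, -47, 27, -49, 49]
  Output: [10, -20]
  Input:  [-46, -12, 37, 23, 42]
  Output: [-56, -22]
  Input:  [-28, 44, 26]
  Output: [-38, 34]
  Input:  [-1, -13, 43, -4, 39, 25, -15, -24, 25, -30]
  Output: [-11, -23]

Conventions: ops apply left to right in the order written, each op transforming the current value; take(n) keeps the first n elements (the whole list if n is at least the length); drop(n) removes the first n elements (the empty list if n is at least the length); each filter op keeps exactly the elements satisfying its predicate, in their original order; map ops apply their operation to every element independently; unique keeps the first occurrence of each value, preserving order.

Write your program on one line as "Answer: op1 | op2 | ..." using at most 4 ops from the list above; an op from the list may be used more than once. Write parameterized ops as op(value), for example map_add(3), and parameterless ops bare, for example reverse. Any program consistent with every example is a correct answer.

map_add(-9) | map_add(-1) | take(2)

Check, running the answer program on each example:
  [29, 1, 50, 33, 22] -> [20, -8, 41, 24, 13] -> [19, -9, 40, 23, 12] -> [19, -9]
  [42, -15, 45, -45, 20, 47, 1] -> [33, -24, 36, -54, 11, 38, -8] -> [32, -25, 35, -55, 10, 37, -9] -> [32, -25]
  [20, -10, -37, 49, 36, -47, 27, -49, 49] -> [11, -19, -46, 40, 27, -56, 18, -58, 40] -> [10, -20, -47, 39, 26, -57, 17, -59, 39] -> [10, -20]
  [-46, -12, 37, 23, 42] -> [-55, -21, 28, 14, 33] -> [-56, -22, 27, 13, 32] -> [-56, -22]
  [-28, 44, 26] -> [-37, 35, 17] -> [-38, 34, 16] -> [-38, 34]
  [-1, -13, 43, -4, 39, 25, -15, -24, 25, -30] -> [-10, -22, 34, -13, 30, 16, -24, -33, 16, -39] -> [-11, -23, 33, -14, 29, 15, -25, -34, 15, -40] -> [-11, -23]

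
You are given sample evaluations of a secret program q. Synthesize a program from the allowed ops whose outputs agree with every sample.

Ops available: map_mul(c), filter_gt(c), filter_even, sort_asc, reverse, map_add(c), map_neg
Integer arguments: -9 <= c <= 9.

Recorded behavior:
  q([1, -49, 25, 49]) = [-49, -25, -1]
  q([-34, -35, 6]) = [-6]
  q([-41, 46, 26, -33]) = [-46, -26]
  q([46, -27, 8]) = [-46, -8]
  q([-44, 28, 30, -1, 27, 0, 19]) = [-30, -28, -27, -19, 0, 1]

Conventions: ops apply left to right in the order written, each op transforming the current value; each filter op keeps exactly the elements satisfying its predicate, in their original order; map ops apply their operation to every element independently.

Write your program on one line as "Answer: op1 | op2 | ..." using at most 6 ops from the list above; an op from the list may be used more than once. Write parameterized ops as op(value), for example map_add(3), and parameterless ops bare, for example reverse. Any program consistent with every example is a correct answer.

reverse | filter_gt(-8) | sort_asc | map_neg | reverse

Check, running the answer program on each example:
  [1, -49, 25, 49] -> [49, 25, -49, 1] -> [49, 25, 1] -> [1, 25, 49] -> [-1, -25, -49] -> [-49, -25, -1]
  [-34, -35, 6] -> [6, -35, -34] -> [6] -> [6] -> [-6] -> [-6]
  [-41, 46, 26, -33] -> [-33, 26, 46, -41] -> [26, 46] -> [26, 46] -> [-26, -46] -> [-46, -26]
  [46, -27, 8] -> [8, -27, 46] -> [8, 46] -> [8, 46] -> [-8, -46] -> [-46, -8]
  [-44, 28, 30, -1, 27, 0, 19] -> [19, 0, 27, -1, 30, 28, -44] -> [19, 0, 27, -1, 30, 28] -> [-1, 0, 19, 27, 28, 30] -> [1, 0, -19, -27, -28, -30] -> [-30, -28, -27, -19, 0, 1]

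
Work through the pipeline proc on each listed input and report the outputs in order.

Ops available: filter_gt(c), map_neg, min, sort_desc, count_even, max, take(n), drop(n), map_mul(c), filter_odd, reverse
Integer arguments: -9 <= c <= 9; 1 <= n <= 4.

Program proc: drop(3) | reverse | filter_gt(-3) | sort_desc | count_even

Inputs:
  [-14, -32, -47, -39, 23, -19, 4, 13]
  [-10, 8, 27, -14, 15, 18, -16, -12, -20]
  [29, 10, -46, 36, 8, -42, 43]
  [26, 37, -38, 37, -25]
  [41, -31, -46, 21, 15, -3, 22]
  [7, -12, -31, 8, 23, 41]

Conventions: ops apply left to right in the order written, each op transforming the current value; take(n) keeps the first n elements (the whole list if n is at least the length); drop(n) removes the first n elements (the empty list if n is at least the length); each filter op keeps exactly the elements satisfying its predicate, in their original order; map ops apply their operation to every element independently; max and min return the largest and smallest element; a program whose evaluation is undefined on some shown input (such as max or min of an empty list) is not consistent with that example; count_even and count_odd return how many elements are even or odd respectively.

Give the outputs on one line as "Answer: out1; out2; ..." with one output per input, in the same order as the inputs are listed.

1; 1; 2; 0; 1; 1

Execution, op by op:
  [-14, -32, -47, -39, 23, -19, 4, 13] -> [-39, 23, -19, 4, 13] -> [13, 4, -19, 23, -39] -> [13, 4, 23] -> [23, 13, 4] -> 1
  [-10, 8, 27, -14, 15, 18, -16, -12, -20] -> [-14, 15, 18, -16, -12, -20] -> [-20, -12, -16, 18, 15, -14] -> [18, 15] -> [18, 15] -> 1
  [29, 10, -46, 36, 8, -42, 43] -> [36, 8, -42, 43] -> [43, -42, 8, 36] -> [43, 8, 36] -> [43, 36, 8] -> 2
  [26, 37, -38, 37, -25] -> [37, -25] -> [-25, 37] -> [37] -> [37] -> 0
  [41, -31, -46, 21, 15, -3, 22] -> [21, 15, -3, 22] -> [22, -3, 15, 21] -> [22, 15, 21] -> [22, 21, 15] -> 1
  [7, -12, -31, 8, 23, 41] -> [8, 23, 41] -> [41, 23, 8] -> [41, 23, 8] -> [41, 23, 8] -> 1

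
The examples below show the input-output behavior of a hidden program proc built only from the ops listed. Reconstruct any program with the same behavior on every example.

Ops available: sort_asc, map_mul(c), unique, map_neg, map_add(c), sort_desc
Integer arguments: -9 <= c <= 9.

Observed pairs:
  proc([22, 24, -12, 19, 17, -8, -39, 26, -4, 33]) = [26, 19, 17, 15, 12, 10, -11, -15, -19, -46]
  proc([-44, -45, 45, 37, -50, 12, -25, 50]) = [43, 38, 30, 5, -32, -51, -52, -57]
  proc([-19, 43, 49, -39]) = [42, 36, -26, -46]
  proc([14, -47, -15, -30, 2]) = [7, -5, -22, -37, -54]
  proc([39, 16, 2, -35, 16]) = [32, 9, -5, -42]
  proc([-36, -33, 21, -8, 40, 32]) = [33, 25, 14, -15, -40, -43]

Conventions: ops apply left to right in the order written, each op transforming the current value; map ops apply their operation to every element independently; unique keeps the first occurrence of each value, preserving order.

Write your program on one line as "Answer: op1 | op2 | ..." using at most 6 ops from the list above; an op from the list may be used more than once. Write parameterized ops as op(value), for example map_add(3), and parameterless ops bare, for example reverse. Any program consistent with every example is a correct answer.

unique | map_add(-9) | map_add(2) | sort_asc | sort_desc

Check, running the answer program on each example:
  [22, 24, -12, 19, 17, -8, -39, 26, -4, 33] -> [22, 24, -12, 19, 17, -8, -39, 26, -4, 33] -> [13, 15, -21, 10, 8, -17, -48, 17, -13, 24] -> [15, 17, -19, 12, 10, -15, -46, 19, -11, 26] -> [-46, -19, -15, -11, 10, 12, 15, 17, 19, 26] -> [26, 19, 17, 15, 12, 10, -11, -15, -19, -46]
  [-44, -45, 45, 37, -50, 12, -25, 50] -> [-44, -45, 45, 37, -50, 12, -25, 50] -> [-53, -54, 36, 28, -59, 3, -34, 41] -> [-51, -52, 38, 30, -57, 5, -32, 43] -> [-57, -52, -51, -32, 5, 30, 38, 43] -> [43, 38, 30, 5, -32, -51, -52, -57]
  [-19, 43, 49, -39] -> [-19, 43, 49, -39] -> [-28, 34, 40, -48] -> [-26, 36, 42, -46] -> [-46, -26, 36, 42] -> [42, 36, -26, -46]
  [14, -47, -15, -30, 2] -> [14, -47, -15, -30, 2] -> [5, -56, -24, -39, -7] -> [7, -54, -22, -37, -5] -> [-54, -37, -22, -5, 7] -> [7, -5, -22, -37, -54]
  [39, 16, 2, -35, 16] -> [39, 16, 2, -35] -> [30, 7, -7, -44] -> [32, 9, -5, -42] -> [-42, -5, 9, 32] -> [32, 9, -5, -42]
  [-36, -33, 21, -8, 40, 32] -> [-36, -33, 21, -8, 40, 32] -> [-45, -42, 12, -17, 31, 23] -> [-43, -40, 14, -15, 33, 25] -> [-43, -40, -15, 14, 25, 33] -> [33, 25, 14, -15, -40, -43]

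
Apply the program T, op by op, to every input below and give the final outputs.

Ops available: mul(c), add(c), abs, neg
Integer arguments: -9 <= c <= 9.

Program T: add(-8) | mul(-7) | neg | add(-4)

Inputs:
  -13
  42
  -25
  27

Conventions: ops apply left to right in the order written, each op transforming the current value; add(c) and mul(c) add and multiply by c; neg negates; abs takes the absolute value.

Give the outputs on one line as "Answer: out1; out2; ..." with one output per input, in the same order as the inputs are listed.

-151; 234; -235; 129

Execution, op by op:
  -13 -> -21 -> 147 -> -147 -> -151
  42 -> 34 -> -238 -> 238 -> 234
  -25 -> -33 -> 231 -> -231 -> -235
  27 -> 19 -> -133 -> 133 -> 129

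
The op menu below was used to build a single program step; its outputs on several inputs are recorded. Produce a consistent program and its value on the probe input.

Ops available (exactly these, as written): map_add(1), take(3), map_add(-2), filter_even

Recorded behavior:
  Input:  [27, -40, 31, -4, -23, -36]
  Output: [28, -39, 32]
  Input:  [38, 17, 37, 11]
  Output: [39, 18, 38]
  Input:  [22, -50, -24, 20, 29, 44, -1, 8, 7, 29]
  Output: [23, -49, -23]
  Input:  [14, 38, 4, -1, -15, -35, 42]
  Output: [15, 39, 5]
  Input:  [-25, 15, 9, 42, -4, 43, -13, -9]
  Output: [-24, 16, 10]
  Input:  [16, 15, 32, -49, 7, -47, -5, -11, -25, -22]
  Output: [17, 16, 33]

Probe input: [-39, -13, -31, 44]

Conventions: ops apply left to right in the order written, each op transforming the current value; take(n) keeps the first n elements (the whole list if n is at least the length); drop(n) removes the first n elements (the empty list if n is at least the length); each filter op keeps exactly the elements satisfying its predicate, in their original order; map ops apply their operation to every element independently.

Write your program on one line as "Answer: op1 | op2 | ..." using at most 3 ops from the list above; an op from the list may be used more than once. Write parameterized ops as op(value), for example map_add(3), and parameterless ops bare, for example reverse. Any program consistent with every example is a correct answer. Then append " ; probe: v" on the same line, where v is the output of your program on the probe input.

take(3) | map_add(1) ; probe: [-38, -12, -30]

Check, running the answer program on each example:
  [27, -40, 31, -4, -23, -36] -> [27, -40, 31] -> [28, -39, 32]
  [38, 17, 37, 11] -> [38, 17, 37] -> [39, 18, 38]
  [22, -50, -24, 20, 29, 44, -1, 8, 7, 29] -> [22, -50, -24] -> [23, -49, -23]
  [14, 38, 4, -1, -15, -35, 42] -> [14, 38, 4] -> [15, 39, 5]
  [-25, 15, 9, 42, -4, 43, -13, -9] -> [-25, 15, 9] -> [-24, 16, 10]
  [16, 15, 32, -49, 7, -47, -5, -11, -25, -22] -> [16, 15, 32] -> [17, 16, 33]
  probe: [-39, -13, -31, 44] -> [-39, -13, -31] -> [-38, -12, -30]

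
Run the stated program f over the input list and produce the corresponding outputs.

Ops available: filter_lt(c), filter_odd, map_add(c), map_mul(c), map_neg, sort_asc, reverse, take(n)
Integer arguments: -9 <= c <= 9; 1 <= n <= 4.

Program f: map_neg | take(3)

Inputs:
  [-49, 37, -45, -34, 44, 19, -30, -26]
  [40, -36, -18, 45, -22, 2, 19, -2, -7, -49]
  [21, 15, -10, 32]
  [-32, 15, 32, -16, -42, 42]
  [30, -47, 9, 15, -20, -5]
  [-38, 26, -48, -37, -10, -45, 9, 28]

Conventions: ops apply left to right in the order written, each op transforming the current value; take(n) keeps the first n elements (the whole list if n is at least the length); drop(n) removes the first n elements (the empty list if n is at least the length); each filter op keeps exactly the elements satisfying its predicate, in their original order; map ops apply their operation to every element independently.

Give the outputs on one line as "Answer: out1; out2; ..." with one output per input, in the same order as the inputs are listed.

[49, -37, 45]; [-40, 36, 18]; [-21, -15, 10]; [32, -15, -32]; [-30, 47, -9]; [38, -26, 48]

Execution, op by op:
  [-49, 37, -45, -34, 44, 19, -30, -26] -> [49, -37, 45, 34, -44, -19, 30, 26] -> [49, -37, 45]
  [40, -36, -18, 45, -22, 2, 19, -2, -7, -49] -> [-40, 36, 18, -45, 22, -2, -19, 2, 7, 49] -> [-40, 36, 18]
  [21, 15, -10, 32] -> [-21, -15, 10, -32] -> [-21, -15, 10]
  [-32, 15, 32, -16, -42, 42] -> [32, -15, -32, 16, 42, -42] -> [32, -15, -32]
  [30, -47, 9, 15, -20, -5] -> [-30, 47, -9, -15, 20, 5] -> [-30, 47, -9]
  [-38, 26, -48, -37, -10, -45, 9, 28] -> [38, -26, 48, 37, 10, 45, -9, -28] -> [38, -26, 48]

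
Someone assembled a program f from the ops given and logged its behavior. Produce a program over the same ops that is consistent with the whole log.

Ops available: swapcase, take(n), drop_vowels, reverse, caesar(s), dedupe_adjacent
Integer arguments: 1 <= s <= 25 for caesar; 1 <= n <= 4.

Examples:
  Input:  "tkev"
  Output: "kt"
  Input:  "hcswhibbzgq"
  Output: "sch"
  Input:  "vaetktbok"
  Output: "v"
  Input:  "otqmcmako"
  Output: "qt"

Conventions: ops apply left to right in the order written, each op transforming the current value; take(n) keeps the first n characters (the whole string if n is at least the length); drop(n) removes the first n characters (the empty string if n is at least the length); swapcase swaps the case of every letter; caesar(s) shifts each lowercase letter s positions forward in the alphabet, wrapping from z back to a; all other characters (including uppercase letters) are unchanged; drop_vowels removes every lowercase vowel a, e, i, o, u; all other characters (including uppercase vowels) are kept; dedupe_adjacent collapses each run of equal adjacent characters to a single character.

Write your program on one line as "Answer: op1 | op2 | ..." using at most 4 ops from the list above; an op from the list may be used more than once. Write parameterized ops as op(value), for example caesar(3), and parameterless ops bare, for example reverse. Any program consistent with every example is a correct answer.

dedupe_adjacent | take(3) | reverse | drop_vowels

Check, running the answer program on each example:
  "tkev" -> "tkev" -> "tke" -> "ekt" -> "kt"
  "hcswhibbzgq" -> "hcswhibzgq" -> "hcs" -> "sch" -> "sch"
  "vaetktbok" -> "vaetktbok" -> "vae" -> "eav" -> "v"
  "otqmcmako" -> "otqmcmako" -> "otq" -> "qto" -> "qt"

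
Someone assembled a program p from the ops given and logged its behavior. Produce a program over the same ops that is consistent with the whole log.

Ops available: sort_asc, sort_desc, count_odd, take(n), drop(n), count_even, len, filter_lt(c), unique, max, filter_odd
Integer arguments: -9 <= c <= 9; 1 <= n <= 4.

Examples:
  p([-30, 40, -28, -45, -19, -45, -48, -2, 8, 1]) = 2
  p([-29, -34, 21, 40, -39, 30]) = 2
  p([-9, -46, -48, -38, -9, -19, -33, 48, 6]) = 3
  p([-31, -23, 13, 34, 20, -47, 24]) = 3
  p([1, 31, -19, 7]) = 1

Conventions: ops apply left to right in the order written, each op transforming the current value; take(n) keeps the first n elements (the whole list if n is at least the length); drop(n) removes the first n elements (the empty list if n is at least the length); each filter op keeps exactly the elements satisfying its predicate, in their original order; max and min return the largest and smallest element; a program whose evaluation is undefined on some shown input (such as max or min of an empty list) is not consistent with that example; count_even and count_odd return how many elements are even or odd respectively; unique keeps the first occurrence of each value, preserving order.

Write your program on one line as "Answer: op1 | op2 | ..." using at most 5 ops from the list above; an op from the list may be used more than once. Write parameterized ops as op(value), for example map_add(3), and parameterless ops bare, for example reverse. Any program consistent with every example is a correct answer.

sort_asc | unique | filter_odd | filter_lt(-7) | len

Check, running the answer program on each example:
  [-30, 40, -28, -45, -19, -45, -48, -2, 8, 1] -> [-48, -45, -45, -30, -28, -19, -2, 1, 8, 40] -> [-48, -45, -30, -28, -19, -2, 1, 8, 40] -> [-45, -19, 1] -> [-45, -19] -> 2
  [-29, -34, 21, 40, -39, 30] -> [-39, -34, -29, 21, 30, 40] -> [-39, -34, -29, 21, 30, 40] -> [-39, -29, 21] -> [-39, -29] -> 2
  [-9, -46, -48, -38, -9, -19, -33, 48, 6] -> [-48, -46, -38, -33, -19, -9, -9, 6, 48] -> [-48, -46, -38, -33, -19, -9, 6, 48] -> [-33, -19, -9] -> [-33, -19, -9] -> 3
  [-31, -23, 13, 34, 20, -47, 24] -> [-47, -31, -23, 13, 20, 24, 34] -> [-47, -31, -23, 13, 20, 24, 34] -> [-47, -31, -23, 13] -> [-47, -31, -23] -> 3
  [1, 31, -19, 7] -> [-19, 1, 7, 31] -> [-19, 1, 7, 31] -> [-19, 1, 7, 31] -> [-19] -> 1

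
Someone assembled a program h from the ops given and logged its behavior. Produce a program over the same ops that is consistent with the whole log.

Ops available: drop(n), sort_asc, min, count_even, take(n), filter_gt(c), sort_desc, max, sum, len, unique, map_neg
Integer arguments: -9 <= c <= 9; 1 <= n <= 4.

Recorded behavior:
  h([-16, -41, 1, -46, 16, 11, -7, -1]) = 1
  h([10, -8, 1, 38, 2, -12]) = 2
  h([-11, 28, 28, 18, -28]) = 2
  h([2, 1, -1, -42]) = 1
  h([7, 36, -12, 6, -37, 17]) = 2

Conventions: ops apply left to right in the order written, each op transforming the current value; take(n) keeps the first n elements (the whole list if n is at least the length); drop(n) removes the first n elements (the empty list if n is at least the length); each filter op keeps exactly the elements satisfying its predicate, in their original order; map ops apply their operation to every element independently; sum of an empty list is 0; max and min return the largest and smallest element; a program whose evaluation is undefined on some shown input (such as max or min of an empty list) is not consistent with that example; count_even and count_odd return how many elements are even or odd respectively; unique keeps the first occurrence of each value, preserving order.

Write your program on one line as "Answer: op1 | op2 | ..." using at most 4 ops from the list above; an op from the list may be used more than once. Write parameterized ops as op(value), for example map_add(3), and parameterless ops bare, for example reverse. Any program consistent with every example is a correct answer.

take(3) | sort_desc | count_even

Check, running the answer program on each example:
  [-16, -41, 1, -46, 16, 11, -7, -1] -> [-16, -41, 1] -> [1, -16, -41] -> 1
  [10, -8, 1, 38, 2, -12] -> [10, -8, 1] -> [10, 1, -8] -> 2
  [-11, 28, 28, 18, -28] -> [-11, 28, 28] -> [28, 28, -11] -> 2
  [2, 1, -1, -42] -> [2, 1, -1] -> [2, 1, -1] -> 1
  [7, 36, -12, 6, -37, 17] -> [7, 36, -12] -> [36, 7, -12] -> 2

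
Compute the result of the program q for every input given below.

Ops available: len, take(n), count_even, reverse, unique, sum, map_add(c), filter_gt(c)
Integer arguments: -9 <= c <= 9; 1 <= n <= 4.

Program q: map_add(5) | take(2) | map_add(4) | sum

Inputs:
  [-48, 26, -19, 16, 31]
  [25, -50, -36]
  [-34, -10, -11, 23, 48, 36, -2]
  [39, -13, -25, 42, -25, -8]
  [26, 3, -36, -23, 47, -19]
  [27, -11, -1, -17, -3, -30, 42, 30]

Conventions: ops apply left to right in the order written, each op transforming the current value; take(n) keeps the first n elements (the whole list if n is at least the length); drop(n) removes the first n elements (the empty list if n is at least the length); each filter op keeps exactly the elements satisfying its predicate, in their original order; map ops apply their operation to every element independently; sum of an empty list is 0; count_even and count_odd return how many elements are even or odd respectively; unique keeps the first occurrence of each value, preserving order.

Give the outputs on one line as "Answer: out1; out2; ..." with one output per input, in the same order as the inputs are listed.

Execution, op by op:
  [-48, 26, -19, 16, 31] -> [-43, 31, -14, 21, 36] -> [-43, 31] -> [-39, 35] -> -4
  [25, -50, -36] -> [30, -45, -31] -> [30, -45] -> [34, -41] -> -7
  [-34, -10, -11, 23, 48, 36, -2] -> [-29, -5, -6, 28, 53, 41, 3] -> [-29, -5] -> [-25, -1] -> -26
  [39, -13, -25, 42, -25, -8] -> [44, -8, -20, 47, -20, -3] -> [44, -8] -> [48, -4] -> 44
  [26, 3, -36, -23, 47, -19] -> [31, 8, -31, -18, 52, -14] -> [31, 8] -> [35, 12] -> 47
  [27, -11, -1, -17, -3, -30, 42, 30] -> [32, -6, 4, -12, 2, -25, 47, 35] -> [32, -6] -> [36, -2] -> 34

-4; -7; -26; 44; 47; 34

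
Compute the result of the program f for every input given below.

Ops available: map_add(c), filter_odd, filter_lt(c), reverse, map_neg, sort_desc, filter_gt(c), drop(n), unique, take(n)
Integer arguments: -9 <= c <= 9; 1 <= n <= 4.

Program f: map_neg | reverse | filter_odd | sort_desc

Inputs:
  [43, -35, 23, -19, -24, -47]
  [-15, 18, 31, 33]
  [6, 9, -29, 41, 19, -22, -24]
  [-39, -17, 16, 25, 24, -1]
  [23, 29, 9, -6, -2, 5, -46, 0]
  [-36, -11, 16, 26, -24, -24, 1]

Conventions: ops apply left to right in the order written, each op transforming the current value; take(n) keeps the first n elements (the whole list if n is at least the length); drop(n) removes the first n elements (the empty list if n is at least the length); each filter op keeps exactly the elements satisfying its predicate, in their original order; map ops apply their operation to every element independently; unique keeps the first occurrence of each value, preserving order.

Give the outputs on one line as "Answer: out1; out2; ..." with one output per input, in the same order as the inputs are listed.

[47, 35, 19, -23, -43]; [15, -31, -33]; [29, -9, -19, -41]; [39, 17, 1, -25]; [-5, -9, -23, -29]; [11, -1]

Execution, op by op:
  [43, -35, 23, -19, -24, -47] -> [-43, 35, -23, 19, 24, 47] -> [47, 24, 19, -23, 35, -43] -> [47, 19, -23, 35, -43] -> [47, 35, 19, -23, -43]
  [-15, 18, 31, 33] -> [15, -18, -31, -33] -> [-33, -31, -18, 15] -> [-33, -31, 15] -> [15, -31, -33]
  [6, 9, -29, 41, 19, -22, -24] -> [-6, -9, 29, -41, -19, 22, 24] -> [24, 22, -19, -41, 29, -9, -6] -> [-19, -41, 29, -9] -> [29, -9, -19, -41]
  [-39, -17, 16, 25, 24, -1] -> [39, 17, -16, -25, -24, 1] -> [1, -24, -25, -16, 17, 39] -> [1, -25, 17, 39] -> [39, 17, 1, -25]
  [23, 29, 9, -6, -2, 5, -46, 0] -> [-23, -29, -9, 6, 2, -5, 46, 0] -> [0, 46, -5, 2, 6, -9, -29, -23] -> [-5, -9, -29, -23] -> [-5, -9, -23, -29]
  [-36, -11, 16, 26, -24, -24, 1] -> [36, 11, -16, -26, 24, 24, -1] -> [-1, 24, 24, -26, -16, 11, 36] -> [-1, 11] -> [11, -1]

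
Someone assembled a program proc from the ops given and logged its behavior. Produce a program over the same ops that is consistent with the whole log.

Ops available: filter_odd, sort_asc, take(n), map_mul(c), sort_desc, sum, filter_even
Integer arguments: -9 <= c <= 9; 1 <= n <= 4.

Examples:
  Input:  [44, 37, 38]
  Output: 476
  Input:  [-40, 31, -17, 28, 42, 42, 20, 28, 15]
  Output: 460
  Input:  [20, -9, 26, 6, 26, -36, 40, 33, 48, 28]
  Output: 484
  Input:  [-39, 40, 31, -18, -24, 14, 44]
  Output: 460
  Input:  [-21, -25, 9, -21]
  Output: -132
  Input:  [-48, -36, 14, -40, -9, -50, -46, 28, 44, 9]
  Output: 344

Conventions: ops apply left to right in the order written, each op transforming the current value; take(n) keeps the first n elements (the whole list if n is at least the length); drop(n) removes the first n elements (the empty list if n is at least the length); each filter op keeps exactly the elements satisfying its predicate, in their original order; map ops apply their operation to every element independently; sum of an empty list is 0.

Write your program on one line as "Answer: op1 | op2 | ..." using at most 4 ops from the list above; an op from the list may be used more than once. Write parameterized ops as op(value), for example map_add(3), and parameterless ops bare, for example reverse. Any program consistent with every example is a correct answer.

sort_desc | map_mul(4) | take(3) | sum

Check, running the answer program on each example:
  [44, 37, 38] -> [44, 38, 37] -> [176, 152, 148] -> [176, 152, 148] -> 476
  [-40, 31, -17, 28, 42, 42, 20, 28, 15] -> [42, 42, 31, 28, 28, 20, 15, -17, -40] -> [168, 168, 124, 112, 112, 80, 60, -68, -160] -> [168, 168, 124] -> 460
  [20, -9, 26, 6, 26, -36, 40, 33, 48, 28] -> [48, 40, 33, 28, 26, 26, 20, 6, -9, -36] -> [192, 160, 132, 112, 104, 104, 80, 24, -36, -144] -> [192, 160, 132] -> 484
  [-39, 40, 31, -18, -24, 14, 44] -> [44, 40, 31, 14, -18, -24, -39] -> [176, 160, 124, 56, -72, -96, -156] -> [176, 160, 124] -> 460
  [-21, -25, 9, -21] -> [9, -21, -21, -25] -> [36, -84, -84, -100] -> [36, -84, -84] -> -132
  [-48, -36, 14, -40, -9, -50, -46, 28, 44, 9] -> [44, 28, 14, 9, -9, -36, -40, -46, -48, -50] -> [176, 112, 56, 36, -36, -144, -160, -184, -192, -200] -> [176, 112, 56] -> 344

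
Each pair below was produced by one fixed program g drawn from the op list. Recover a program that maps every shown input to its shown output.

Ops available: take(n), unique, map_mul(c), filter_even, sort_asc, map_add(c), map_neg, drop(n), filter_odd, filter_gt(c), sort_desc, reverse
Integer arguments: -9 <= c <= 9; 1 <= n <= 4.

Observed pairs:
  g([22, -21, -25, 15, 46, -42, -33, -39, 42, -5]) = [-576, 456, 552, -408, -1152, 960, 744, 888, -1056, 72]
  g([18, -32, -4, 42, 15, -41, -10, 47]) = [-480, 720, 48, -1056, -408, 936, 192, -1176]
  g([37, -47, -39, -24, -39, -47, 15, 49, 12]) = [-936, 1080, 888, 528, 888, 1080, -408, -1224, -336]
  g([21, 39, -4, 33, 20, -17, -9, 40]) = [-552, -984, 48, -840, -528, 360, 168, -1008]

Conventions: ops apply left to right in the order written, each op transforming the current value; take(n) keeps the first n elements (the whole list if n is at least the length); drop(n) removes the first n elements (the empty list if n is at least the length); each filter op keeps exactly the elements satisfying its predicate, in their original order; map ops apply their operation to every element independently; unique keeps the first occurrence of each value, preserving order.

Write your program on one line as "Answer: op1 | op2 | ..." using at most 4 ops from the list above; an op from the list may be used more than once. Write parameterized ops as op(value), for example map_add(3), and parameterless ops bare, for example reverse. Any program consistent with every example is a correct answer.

map_mul(-4) | map_add(-3) | map_add(-5) | map_mul(6)

Check, running the answer program on each example:
  [22, -21, -25, 15, 46, -42, -33, -39, 42, -5] -> [-88, 84, 100, -60, -184, 168, 132, 156, -168, 20] -> [-91, 81, 97, -63, -187, 165, 129, 153, -171, 17] -> [-96, 76, 92, -68, -192, 160, 124, 148, -176, 12] -> [-576, 456, 552, -408, -1152, 960, 744, 888, -1056, 72]
  [18, -32, -4, 42, 15, -41, -10, 47] -> [-72, 128, 16, -168, -60, 164, 40, -188] -> [-75, 125, 13, -171, -63, 161, 37, -191] -> [-80, 120, 8, -176, -68, 156, 32, -196] -> [-480, 720, 48, -1056, -408, 936, 192, -1176]
  [37, -47, -39, -24, -39, -47, 15, 49, 12] -> [-148, 188, 156, 96, 156, 188, -60, -196, -48] -> [-151, 185, 153, 93, 153, 185, -63, -199, -51] -> [-156, 180, 148, 88, 148, 180, -68, -204, -56] -> [-936, 1080, 888, 528, 888, 1080, -408, -1224, -336]
  [21, 39, -4, 33, 20, -17, -9, 40] -> [-84, -156, 16, -132, -80, 68, 36, -160] -> [-87, -159, 13, -135, -83, 65, 33, -163] -> [-92, -164, 8, -140, -88, 60, 28, -168] -> [-552, -984, 48, -840, -528, 360, 168, -1008]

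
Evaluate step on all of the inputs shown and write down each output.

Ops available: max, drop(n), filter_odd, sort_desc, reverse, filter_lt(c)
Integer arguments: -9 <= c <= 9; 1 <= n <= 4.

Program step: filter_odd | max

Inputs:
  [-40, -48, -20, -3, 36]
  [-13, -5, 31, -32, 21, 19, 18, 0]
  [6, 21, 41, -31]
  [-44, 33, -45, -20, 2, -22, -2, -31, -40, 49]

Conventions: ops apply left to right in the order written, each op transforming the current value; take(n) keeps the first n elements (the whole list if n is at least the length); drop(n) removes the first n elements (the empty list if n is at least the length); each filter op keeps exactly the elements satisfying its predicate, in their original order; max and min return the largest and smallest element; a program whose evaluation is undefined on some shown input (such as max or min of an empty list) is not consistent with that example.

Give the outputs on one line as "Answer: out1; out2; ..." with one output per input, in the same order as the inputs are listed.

Execution, op by op:
  [-40, -48, -20, -3, 36] -> [-3] -> -3
  [-13, -5, 31, -32, 21, 19, 18, 0] -> [-13, -5, 31, 21, 19] -> 31
  [6, 21, 41, -31] -> [21, 41, -31] -> 41
  [-44, 33, -45, -20, 2, -22, -2, -31, -40, 49] -> [33, -45, -31, 49] -> 49

-3; 31; 41; 49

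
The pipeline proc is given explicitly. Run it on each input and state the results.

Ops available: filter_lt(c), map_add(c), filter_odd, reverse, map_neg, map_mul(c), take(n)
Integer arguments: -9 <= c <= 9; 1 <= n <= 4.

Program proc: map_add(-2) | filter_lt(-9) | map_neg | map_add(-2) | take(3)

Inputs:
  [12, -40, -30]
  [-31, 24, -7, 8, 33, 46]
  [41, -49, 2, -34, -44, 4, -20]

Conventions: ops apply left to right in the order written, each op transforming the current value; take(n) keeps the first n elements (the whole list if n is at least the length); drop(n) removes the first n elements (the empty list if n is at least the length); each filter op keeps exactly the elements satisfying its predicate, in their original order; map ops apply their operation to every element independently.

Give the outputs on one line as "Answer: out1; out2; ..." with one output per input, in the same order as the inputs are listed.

[40, 30]; [31]; [49, 34, 44]

Execution, op by op:
  [12, -40, -30] -> [10, -42, -32] -> [-42, -32] -> [42, 32] -> [40, 30] -> [40, 30]
  [-31, 24, -7, 8, 33, 46] -> [-33, 22, -9, 6, 31, 44] -> [-33] -> [33] -> [31] -> [31]
  [41, -49, 2, -34, -44, 4, -20] -> [39, -51, 0, -36, -46, 2, -22] -> [-51, -36, -46, -22] -> [51, 36, 46, 22] -> [49, 34, 44, 20] -> [49, 34, 44]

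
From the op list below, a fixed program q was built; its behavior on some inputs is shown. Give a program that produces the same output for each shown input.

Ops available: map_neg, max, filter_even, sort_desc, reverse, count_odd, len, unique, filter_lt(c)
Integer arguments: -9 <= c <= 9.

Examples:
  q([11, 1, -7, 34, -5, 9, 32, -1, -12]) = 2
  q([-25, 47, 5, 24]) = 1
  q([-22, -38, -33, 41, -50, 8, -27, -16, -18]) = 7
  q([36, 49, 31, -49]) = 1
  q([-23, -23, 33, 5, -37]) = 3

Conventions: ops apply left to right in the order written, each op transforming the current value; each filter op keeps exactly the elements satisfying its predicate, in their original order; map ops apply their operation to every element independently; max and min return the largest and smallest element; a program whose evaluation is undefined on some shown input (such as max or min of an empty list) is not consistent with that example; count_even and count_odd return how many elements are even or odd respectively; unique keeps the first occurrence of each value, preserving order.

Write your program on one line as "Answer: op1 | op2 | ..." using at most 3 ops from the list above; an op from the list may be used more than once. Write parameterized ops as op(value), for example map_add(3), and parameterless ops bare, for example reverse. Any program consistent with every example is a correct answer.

filter_lt(-5) | len

Check, running the answer program on each example:
  [11, 1, -7, 34, -5, 9, 32, -1, -12] -> [-7, -12] -> 2
  [-25, 47, 5, 24] -> [-25] -> 1
  [-22, -38, -33, 41, -50, 8, -27, -16, -18] -> [-22, -38, -33, -50, -27, -16, -18] -> 7
  [36, 49, 31, -49] -> [-49] -> 1
  [-23, -23, 33, 5, -37] -> [-23, -23, -37] -> 3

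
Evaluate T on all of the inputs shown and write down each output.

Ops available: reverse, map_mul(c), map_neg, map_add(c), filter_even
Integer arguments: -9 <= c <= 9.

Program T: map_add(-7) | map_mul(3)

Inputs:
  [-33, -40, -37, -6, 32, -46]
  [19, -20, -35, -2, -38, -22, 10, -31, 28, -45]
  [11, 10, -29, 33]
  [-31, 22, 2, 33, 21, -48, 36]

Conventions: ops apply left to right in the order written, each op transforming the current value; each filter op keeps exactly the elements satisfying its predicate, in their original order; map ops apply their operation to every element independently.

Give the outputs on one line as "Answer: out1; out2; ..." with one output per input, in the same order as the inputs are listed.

[-120, -141, -132, -39, 75, -159]; [36, -81, -126, -27, -135, -87, 9, -114, 63, -156]; [12, 9, -108, 78]; [-114, 45, -15, 78, 42, -165, 87]

Execution, op by op:
  [-33, -40, -37, -6, 32, -46] -> [-40, -47, -44, -13, 25, -53] -> [-120, -141, -132, -39, 75, -159]
  [19, -20, -35, -2, -38, -22, 10, -31, 28, -45] -> [12, -27, -42, -9, -45, -29, 3, -38, 21, -52] -> [36, -81, -126, -27, -135, -87, 9, -114, 63, -156]
  [11, 10, -29, 33] -> [4, 3, -36, 26] -> [12, 9, -108, 78]
  [-31, 22, 2, 33, 21, -48, 36] -> [-38, 15, -5, 26, 14, -55, 29] -> [-114, 45, -15, 78, 42, -165, 87]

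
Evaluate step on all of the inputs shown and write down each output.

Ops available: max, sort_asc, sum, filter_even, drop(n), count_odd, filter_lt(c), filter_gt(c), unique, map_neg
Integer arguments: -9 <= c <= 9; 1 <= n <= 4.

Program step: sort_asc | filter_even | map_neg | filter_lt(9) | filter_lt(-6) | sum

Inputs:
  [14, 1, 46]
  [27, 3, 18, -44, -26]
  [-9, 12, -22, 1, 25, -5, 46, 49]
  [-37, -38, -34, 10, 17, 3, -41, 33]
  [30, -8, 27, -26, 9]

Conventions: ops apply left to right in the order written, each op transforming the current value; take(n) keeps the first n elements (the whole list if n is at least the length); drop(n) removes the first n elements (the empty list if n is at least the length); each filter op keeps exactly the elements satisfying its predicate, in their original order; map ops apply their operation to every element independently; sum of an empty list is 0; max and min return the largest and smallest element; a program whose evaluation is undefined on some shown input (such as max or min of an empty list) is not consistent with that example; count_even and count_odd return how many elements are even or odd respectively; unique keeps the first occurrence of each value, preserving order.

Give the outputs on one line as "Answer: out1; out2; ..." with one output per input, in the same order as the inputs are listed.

Execution, op by op:
  [14, 1, 46] -> [1, 14, 46] -> [14, 46] -> [-14, -46] -> [-14, -46] -> [-14, -46] -> -60
  [27, 3, 18, -44, -26] -> [-44, -26, 3, 18, 27] -> [-44, -26, 18] -> [44, 26, -18] -> [-18] -> [-18] -> -18
  [-9, 12, -22, 1, 25, -5, 46, 49] -> [-22, -9, -5, 1, 12, 25, 46, 49] -> [-22, 12, 46] -> [22, -12, -46] -> [-12, -46] -> [-12, -46] -> -58
  [-37, -38, -34, 10, 17, 3, -41, 33] -> [-41, -38, -37, -34, 3, 10, 17, 33] -> [-38, -34, 10] -> [38, 34, -10] -> [-10] -> [-10] -> -10
  [30, -8, 27, -26, 9] -> [-26, -8, 9, 27, 30] -> [-26, -8, 30] -> [26, 8, -30] -> [8, -30] -> [-30] -> -30

-60; -18; -58; -10; -30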